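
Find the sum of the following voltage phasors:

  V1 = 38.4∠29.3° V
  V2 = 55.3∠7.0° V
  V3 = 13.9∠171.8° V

Step 1 — Convert each phasor to rectangular form:
  V1 = 38.4·(cos(29.3°) + j·sin(29.3°)) = 33.49 + j18.79 V
  V2 = 55.3·(cos(7.0°) + j·sin(7.0°)) = 54.89 + j6.739 V
  V3 = 13.9·(cos(171.8°) + j·sin(171.8°)) = -13.76 + j1.983 V
Step 2 — Sum components: V_total = 74.62 + j27.51 V.
Step 3 — Convert to polar: |V_total| = 79.53 V, ∠V_total = 20.2°.

V_total = 79.53∠20.2° V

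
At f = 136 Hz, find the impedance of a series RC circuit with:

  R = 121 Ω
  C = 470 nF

Step 1 — Angular frequency: ω = 2π·f = 2π·136 = 854.5 rad/s.
Step 2 — Component impedances:
  R: Z = R = 121 Ω
  C: Z = 1/(jωC) = -j/(ω·C) = 0 - j2490 Ω
Step 3 — Series combination: Z_total = R + C = 121 - j2490 Ω = 2493∠-87.2° Ω.

Z = 121 - j2490 Ω = 2493∠-87.2° Ω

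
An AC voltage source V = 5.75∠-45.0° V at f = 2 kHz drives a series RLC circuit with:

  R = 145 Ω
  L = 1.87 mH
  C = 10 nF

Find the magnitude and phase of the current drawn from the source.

Step 1 — Angular frequency: ω = 2π·f = 2π·2000 = 1.257e+04 rad/s.
Step 2 — Component impedances:
  R: Z = R = 145 Ω
  L: Z = jωL = j·1.257e+04·0.00187 = 0 + j23.5 Ω
  C: Z = 1/(jωC) = -j/(ω·C) = 0 - j7958 Ω
Step 3 — Series combination: Z_total = R + L + C = 145 - j7934 Ω = 7936∠-89.0° Ω.
Step 4 — Source phasor: V = 5.75∠-45.0° V = 4.066 - j4.066 V.
Step 5 — Ohm's law: I = V / Z_total = (4.066 - j4.066) / (145 - j7934) = 0.0005216 + j0.0005029 A.
Step 6 — Convert to polar: |I| = 0.0007246 A, ∠I = 44.0°.

I = 0.0007246∠44.0° A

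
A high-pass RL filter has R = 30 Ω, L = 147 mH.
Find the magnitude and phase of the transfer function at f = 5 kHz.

Step 1 — Angular frequency: ω = 2π·5000 = 3.142e+04 rad/s.
Step 2 — Transfer function: H(jω) = jωL/(R + jωL).
Step 3 — Numerator jωL = j·4618; denominator R + jωL = 30 + j4618.
Step 4 — H = 1 + j0.006496.
Step 5 — Magnitude: |H| = 1 (-0.0 dB); phase: φ = 0.4°.

|H| = 1 (-0.0 dB), φ = 0.4°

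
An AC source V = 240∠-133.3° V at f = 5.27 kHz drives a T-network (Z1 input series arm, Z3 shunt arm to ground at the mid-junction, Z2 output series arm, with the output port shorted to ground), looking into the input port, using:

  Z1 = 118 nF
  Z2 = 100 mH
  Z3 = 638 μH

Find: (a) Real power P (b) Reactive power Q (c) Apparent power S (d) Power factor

Step 1 — Angular frequency: ω = 2π·f = 2π·5270 = 3.311e+04 rad/s.
Step 2 — Component impedances:
  Z1: Z = 1/(jωC) = -j/(ω·C) = 0 - j255.9 Ω
  Z2: Z = jωL = j·3.311e+04·0.1 = 0 + j3311 Ω
  Z3: Z = jωL = j·3.311e+04·0.000638 = 0 + j21.13 Ω
Step 3 — With the output port shorted to ground, the output series arm Z2 runs from the junction to ground; the shunt arm Z3 also runs from the junction to ground. They appear in parallel: Z3 || Z2 = 0 + j20.99 Ω.
Step 4 — Series with input arm Z1: Z_in = Z1 + (Z3 || Z2) = 0 - j234.9 Ω = 234.9∠-90.0° Ω.
Step 5 — Source phasor: V = 240∠-133.3° V = -164.6 - j174.7 V.
Step 6 — Current: I = V / Z = 0.7434 - j0.7006 A = 1.022∠-43.3° A.
Step 7 — Complex power: S = V·I* = 0 - j245.2 VA.
Step 8 — Real power: P = Re(S) = 0 W.
Step 9 — Reactive power: Q = Im(S) = -245.2 VAR.
Step 10 — Apparent power: |S| = 245.2 VA.
Step 11 — Power factor: PF = P/|S| = 0 (leading).

(a) P = 0 W  (b) Q = -245.2 VAR  (c) S = 245.2 VA  (d) PF = 0 (leading)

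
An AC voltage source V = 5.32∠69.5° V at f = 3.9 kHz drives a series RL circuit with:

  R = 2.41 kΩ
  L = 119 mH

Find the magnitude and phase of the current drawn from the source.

Step 1 — Angular frequency: ω = 2π·f = 2π·3900 = 2.45e+04 rad/s.
Step 2 — Component impedances:
  R: Z = R = 2410 Ω
  L: Z = jωL = j·2.45e+04·0.119 = 0 + j2916 Ω
Step 3 — Series combination: Z_total = R + L = 2410 + j2916 Ω = 3783∠50.4° Ω.
Step 4 — Source phasor: V = 5.32∠69.5° V = 1.863 + j4.983 V.
Step 5 — Ohm's law: I = V / Z_total = (1.863 + j4.983) / (2410 + j2916) = 0.001329 + j0.0004595 A.
Step 6 — Convert to polar: |I| = 0.001406 A, ∠I = 19.1°.

I = 0.001406∠19.1° A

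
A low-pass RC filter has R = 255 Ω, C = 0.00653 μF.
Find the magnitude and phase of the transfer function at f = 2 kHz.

Step 1 — Angular frequency: ω = 2π·2000 = 1.257e+04 rad/s.
Step 2 — Transfer function: H(jω) = 1/(1 + jωRC).
Step 3 — Denominator: 1 + jωRC = 1 + j·1.257e+04·255·6.53e-09 = 1 + j0.02092.
Step 4 — H = 0.9996 - j0.02092.
Step 5 — Magnitude: |H| = 0.9998 (-0.0 dB); phase: φ = -1.2°.

|H| = 0.9998 (-0.0 dB), φ = -1.2°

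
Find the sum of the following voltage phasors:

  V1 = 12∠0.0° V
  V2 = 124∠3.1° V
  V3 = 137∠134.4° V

Step 1 — Convert each phasor to rectangular form:
  V1 = 12·(cos(0.0°) + j·sin(0.0°)) = 12 V
  V2 = 124·(cos(3.1°) + j·sin(3.1°)) = 123.8 + j6.706 V
  V3 = 137·(cos(134.4°) + j·sin(134.4°)) = -95.85 + j97.88 V
Step 2 — Sum components: V_total = 39.96 + j104.6 V.
Step 3 — Convert to polar: |V_total| = 112 V, ∠V_total = 69.1°.

V_total = 112∠69.1° V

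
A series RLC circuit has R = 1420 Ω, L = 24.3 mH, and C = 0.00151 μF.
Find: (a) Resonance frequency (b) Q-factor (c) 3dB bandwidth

Step 1 — Resonance: ω₀ = 1/√(LC) = 1/√(0.0243·1.51e-09) = 1.651e+05 rad/s.
Step 2 — f₀ = ω₀/(2π) = 2.627e+04 Hz.
Step 3 — Series Q: Q = ω₀L/R = 1.651e+05·0.0243/1420 = 2.825.
Step 4 — Bandwidth: Δω = ω₀/Q = 5.844e+04 rad/s; BW = Δω/(2π) = 9300 Hz.

(a) f₀ = 2.627e+04 Hz  (b) Q = 2.825  (c) BW = 9300 Hz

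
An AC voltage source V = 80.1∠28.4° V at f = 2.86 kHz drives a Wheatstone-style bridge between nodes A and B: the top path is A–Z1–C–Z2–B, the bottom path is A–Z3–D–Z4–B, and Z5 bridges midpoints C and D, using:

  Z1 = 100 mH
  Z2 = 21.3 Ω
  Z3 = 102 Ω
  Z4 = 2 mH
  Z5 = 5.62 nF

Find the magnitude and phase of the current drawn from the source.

Step 1 — Angular frequency: ω = 2π·f = 2π·2860 = 1.797e+04 rad/s.
Step 2 — Component impedances:
  Z1: Z = jωL = j·1.797e+04·0.1 = 0 + j1797 Ω
  Z2: Z = R = 21.3 Ω
  Z3: Z = R = 102 Ω
  Z4: Z = jωL = j·1.797e+04·0.002 = 0 + j35.94 Ω
  Z5: Z = 1/(jωC) = -j/(ω·C) = 0 - j9902 Ω
Step 3 — Bridge requires nodal analysis (the Z5 bridge couples midpoints C and D, so the two paths cannot be reduced to a simple series/parallel combination). Setting node B to ground and injecting 1 A at node A, the 3-node admittance system at A, C, D solves to V_A = Z_AB = 97.67 + j40.75 Ω = 105.8∠22.6° Ω.
Step 4 — Source phasor: V = 80.1∠28.4° V = 70.46 + j38.1 V.
Step 5 — Ohm's law: I = V / Z_total = (70.46 + j38.1) / (97.67 + j40.75) = 0.7531 + j0.07584 A.
Step 6 — Convert to polar: |I| = 0.7569 A, ∠I = 5.8°.

I = 0.7569∠5.8° A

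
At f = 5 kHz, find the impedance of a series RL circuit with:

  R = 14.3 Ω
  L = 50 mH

Step 1 — Angular frequency: ω = 2π·f = 2π·5000 = 3.142e+04 rad/s.
Step 2 — Component impedances:
  R: Z = R = 14.3 Ω
  L: Z = jωL = j·3.142e+04·0.05 = 0 + j1571 Ω
Step 3 — Series combination: Z_total = R + L = 14.3 + j1571 Ω = 1571∠89.5° Ω.

Z = 14.3 + j1571 Ω = 1571∠89.5° Ω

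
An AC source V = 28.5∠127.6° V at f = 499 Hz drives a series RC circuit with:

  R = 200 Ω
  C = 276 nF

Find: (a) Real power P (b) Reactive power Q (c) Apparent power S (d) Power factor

Step 1 — Angular frequency: ω = 2π·f = 2π·499 = 3135 rad/s.
Step 2 — Component impedances:
  R: Z = R = 200 Ω
  C: Z = 1/(jωC) = -j/(ω·C) = 0 - j1156 Ω
Step 3 — Series combination: Z_total = R + C = 200 - j1156 Ω = 1173∠-80.2° Ω.
Step 4 — Source phasor: V = 28.5∠127.6° V = -17.39 + j22.58 V.
Step 5 — Current: I = V / Z = -0.0215 - j0.01133 A = 0.0243∠-152.2° A.
Step 6 — Complex power: S = V·I* = 0.1181 - j0.6824 VA.
Step 7 — Real power: P = Re(S) = 0.1181 W.
Step 8 — Reactive power: Q = Im(S) = -0.6824 VAR.
Step 9 — Apparent power: |S| = 0.6926 VA.
Step 10 — Power factor: PF = P/|S| = 0.1705 (leading).

(a) P = 0.1181 W  (b) Q = -0.6824 VAR  (c) S = 0.6926 VA  (d) PF = 0.1705 (leading)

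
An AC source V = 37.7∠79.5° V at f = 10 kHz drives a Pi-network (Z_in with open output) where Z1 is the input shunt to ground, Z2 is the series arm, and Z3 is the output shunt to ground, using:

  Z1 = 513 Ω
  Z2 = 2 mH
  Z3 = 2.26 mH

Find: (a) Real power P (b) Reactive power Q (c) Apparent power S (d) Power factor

Step 1 — Angular frequency: ω = 2π·f = 2π·1e+04 = 6.283e+04 rad/s.
Step 2 — Component impedances:
  Z1: Z = R = 513 Ω
  Z2: Z = jωL = j·6.283e+04·0.002 = 0 + j125.7 Ω
  Z3: Z = jωL = j·6.283e+04·0.00226 = 0 + j142 Ω
Step 3 — With open output, the series arm Z2 and the output shunt Z3 appear in series to ground: Z2 + Z3 = 0 + j267.7 Ω.
Step 4 — Parallel with input shunt Z1: Z_in = Z1 || (Z2 + Z3) = 109.8 + j210.4 Ω = 237.3∠62.4° Ω.
Step 5 — Source phasor: V = 37.7∠79.5° V = 6.87 + j37.07 V.
Step 6 — Current: I = V / Z = 0.1519 + j0.04659 A = 0.1589∠17.1° A.
Step 7 — Complex power: S = V·I* = 2.771 + j5.31 VA.
Step 8 — Real power: P = Re(S) = 2.771 W.
Step 9 — Reactive power: Q = Im(S) = 5.31 VAR.
Step 10 — Apparent power: |S| = 5.989 VA.
Step 11 — Power factor: PF = P/|S| = 0.4626 (lagging).

(a) P = 2.771 W  (b) Q = 5.31 VAR  (c) S = 5.989 VA  (d) PF = 0.4626 (lagging)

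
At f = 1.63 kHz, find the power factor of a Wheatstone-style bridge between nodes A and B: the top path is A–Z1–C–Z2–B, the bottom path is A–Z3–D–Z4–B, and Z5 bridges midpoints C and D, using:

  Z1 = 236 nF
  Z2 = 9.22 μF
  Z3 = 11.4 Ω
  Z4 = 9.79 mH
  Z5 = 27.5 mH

Step 1 — Angular frequency: ω = 2π·f = 2π·1630 = 1.024e+04 rad/s.
Step 2 — Component impedances:
  Z1: Z = 1/(jωC) = -j/(ω·C) = 0 - j413.7 Ω
  Z2: Z = 1/(jωC) = -j/(ω·C) = 0 - j10.59 Ω
  Z3: Z = R = 11.4 Ω
  Z4: Z = jωL = j·1.024e+04·0.00979 = 0 + j100.3 Ω
  Z5: Z = jωL = j·1.024e+04·0.0275 = 0 + j281.6 Ω
Step 3 — Bridge requires nodal analysis (the Z5 bridge couples midpoints C and D, so the two paths cannot be reduced to a simple series/parallel combination). Setting node B to ground and injecting 1 A at node A, the 3-node admittance system at A, C, D solves to V_A = Z_AB = 16.95 + j89.36 Ω = 90.96∠79.3° Ω.
Step 4 — Power factor: PF = cos(φ) = Re(Z)/|Z| = 16.95/90.96 = 0.1863.
Step 5 — Type: Im(Z) = 89.36 ⇒ lagging (phase φ = 79.3°).

PF = 0.1863 (lagging, φ = 79.3°)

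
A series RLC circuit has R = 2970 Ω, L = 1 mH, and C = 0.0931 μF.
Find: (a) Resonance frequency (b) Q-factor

Step 1 — Resonance condition Im(Z)=0 gives ω₀ = 1/√(LC).
Step 2 — ω₀ = 1/√(0.001·9.31e-08) = 1.036e+05 rad/s.
Step 3 — f₀ = ω₀/(2π) = 1.649e+04 Hz.
Step 4 — Series Q: Q = ω₀L/R = 1.036e+05·0.001/2970 = 0.0349.

(a) f₀ = 1.649e+04 Hz  (b) Q = 0.0349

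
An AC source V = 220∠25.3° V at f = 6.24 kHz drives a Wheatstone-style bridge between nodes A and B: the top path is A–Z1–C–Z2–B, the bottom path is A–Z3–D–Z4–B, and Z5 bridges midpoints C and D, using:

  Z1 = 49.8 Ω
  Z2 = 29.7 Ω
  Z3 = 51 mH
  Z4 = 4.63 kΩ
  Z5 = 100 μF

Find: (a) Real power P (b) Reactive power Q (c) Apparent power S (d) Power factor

Step 1 — Angular frequency: ω = 2π·f = 2π·6240 = 3.921e+04 rad/s.
Step 2 — Component impedances:
  Z1: Z = R = 49.8 Ω
  Z2: Z = R = 29.7 Ω
  Z3: Z = jωL = j·3.921e+04·0.051 = 0 + j2000 Ω
  Z4: Z = R = 4630 Ω
  Z5: Z = 1/(jωC) = -j/(ω·C) = 0 - j0.2551 Ω
Step 3 — Bridge requires nodal analysis (the Z5 bridge couples midpoints C and D, so the two paths cannot be reduced to a simple series/parallel combination). Setting node B to ground and injecting 1 A at node A, the 3-node admittance system at A, C, D solves to V_A = Z_AB = 79.28 + j1.24 Ω = 79.29∠0.9° Ω.
Step 4 — Source phasor: V = 220∠25.3° V = 198.9 + j94.02 V.
Step 5 — Current: I = V / Z = 2.527 + j1.146 A = 2.775∠24.4° A.
Step 6 — Complex power: S = V·I* = 610.3 + j9.544 VA.
Step 7 — Real power: P = Re(S) = 610.3 W.
Step 8 — Reactive power: Q = Im(S) = 9.544 VAR.
Step 9 — Apparent power: |S| = 610.4 VA.
Step 10 — Power factor: PF = P/|S| = 0.9999 (lagging).

(a) P = 610.3 W  (b) Q = 9.544 VAR  (c) S = 610.4 VA  (d) PF = 0.9999 (lagging)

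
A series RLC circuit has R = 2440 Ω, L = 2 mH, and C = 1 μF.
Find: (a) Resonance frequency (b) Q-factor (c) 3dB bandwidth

Step 1 — Resonance: ω₀ = 1/√(LC) = 1/√(0.002·1e-06) = 2.236e+04 rad/s.
Step 2 — f₀ = ω₀/(2π) = 3559 Hz.
Step 3 — Series Q: Q = ω₀L/R = 2.236e+04·0.002/2440 = 0.01833.
Step 4 — Bandwidth: Δω = ω₀/Q = 1.22e+06 rad/s; BW = Δω/(2π) = 1.942e+05 Hz.

(a) f₀ = 3559 Hz  (b) Q = 0.01833  (c) BW = 1.942e+05 Hz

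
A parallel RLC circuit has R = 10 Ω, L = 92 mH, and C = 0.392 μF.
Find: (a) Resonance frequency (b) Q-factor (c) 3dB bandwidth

Step 1 — Resonance: ω₀ = 1/√(LC) = 1/√(0.092·3.92e-07) = 5266 rad/s.
Step 2 — f₀ = ω₀/(2π) = 838.1 Hz.
Step 3 — Parallel Q: Q = R/(ω₀L) = 10/(5266·0.092) = 0.02064.
Step 4 — Bandwidth: Δω = ω₀/Q = 2.551e+05 rad/s; BW = Δω/(2π) = 4.06e+04 Hz.

(a) f₀ = 838.1 Hz  (b) Q = 0.02064  (c) BW = 4.06e+04 Hz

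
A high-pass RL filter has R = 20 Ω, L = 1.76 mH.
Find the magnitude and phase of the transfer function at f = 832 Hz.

Step 1 — Angular frequency: ω = 2π·832 = 5228 rad/s.
Step 2 — Transfer function: H(jω) = jωL/(R + jωL).
Step 3 — Numerator jωL = j·9.201; denominator R + jωL = 20 + j9.201.
Step 4 — H = 0.1747 + j0.3797.
Step 5 — Magnitude: |H| = 0.4179 (-7.6 dB); phase: φ = 65.3°.

|H| = 0.4179 (-7.6 dB), φ = 65.3°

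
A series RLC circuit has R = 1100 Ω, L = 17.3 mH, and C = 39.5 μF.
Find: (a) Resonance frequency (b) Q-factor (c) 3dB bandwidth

Step 1 — Resonance condition Im(Z)=0 gives ω₀ = 1/√(LC).
Step 2 — ω₀ = 1/√(0.0173·3.95e-05) = 1210 rad/s.
Step 3 — f₀ = ω₀/(2π) = 192.5 Hz.
Step 4 — Series Q: Q = ω₀L/R = 1210·0.0173/1100 = 0.01903.
Step 5 — 3dB bandwidth: Δω = ω₀/Q = 6.358e+04 rad/s; BW = Δω/(2π) = 1.012e+04 Hz.

(a) f₀ = 192.5 Hz  (b) Q = 0.01903  (c) BW = 1.012e+04 Hz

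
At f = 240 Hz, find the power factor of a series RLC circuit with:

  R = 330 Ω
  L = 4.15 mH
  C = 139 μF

Step 1 — Angular frequency: ω = 2π·f = 2π·240 = 1508 rad/s.
Step 2 — Component impedances:
  R: Z = R = 330 Ω
  L: Z = jωL = j·1508·0.00415 = 0 + j6.258 Ω
  C: Z = 1/(jωC) = -j/(ω·C) = 0 - j4.771 Ω
Step 3 — Series combination: Z_total = R + L + C = 330 + j1.487 Ω = 330∠0.3° Ω.
Step 4 — Power factor: PF = cos(φ) = Re(Z)/|Z| = 330/330 = 1.
Step 5 — Type: Im(Z) = 1.487 ⇒ lagging (phase φ = 0.3°).

PF = 1 (lagging, φ = 0.3°)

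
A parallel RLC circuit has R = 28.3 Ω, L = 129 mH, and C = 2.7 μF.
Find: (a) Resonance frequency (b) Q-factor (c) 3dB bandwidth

Step 1 — Resonance: ω₀ = 1/√(LC) = 1/√(0.129·2.7e-06) = 1694 rad/s.
Step 2 — f₀ = ω₀/(2π) = 269.7 Hz.
Step 3 — Parallel Q: Q = R/(ω₀L) = 28.3/(1694·0.129) = 0.1295.
Step 4 — Bandwidth: Δω = ω₀/Q = 1.309e+04 rad/s; BW = Δω/(2π) = 2083 Hz.

(a) f₀ = 269.7 Hz  (b) Q = 0.1295  (c) BW = 2083 Hz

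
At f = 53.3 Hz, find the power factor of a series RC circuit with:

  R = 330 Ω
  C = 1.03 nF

Step 1 — Angular frequency: ω = 2π·f = 2π·53.3 = 334.9 rad/s.
Step 2 — Component impedances:
  R: Z = R = 330 Ω
  C: Z = 1/(jωC) = -j/(ω·C) = 0 - j2.899e+06 Ω
Step 3 — Series combination: Z_total = R + C = 330 - j2.899e+06 Ω = 2.899e+06∠-90.0° Ω.
Step 4 — Power factor: PF = cos(φ) = Re(Z)/|Z| = 330/2.899e+06 = 0.0001138.
Step 5 — Type: Im(Z) = -2.899e+06 ⇒ leading (phase φ = -90.0°).

PF = 0.0001138 (leading, φ = -90.0°)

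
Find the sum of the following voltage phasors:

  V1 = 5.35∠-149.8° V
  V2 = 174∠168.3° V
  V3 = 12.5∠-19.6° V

Step 1 — Convert each phasor to rectangular form:
  V1 = 5.35·(cos(-149.8°) + j·sin(-149.8°)) = -4.624 - j2.691 V
  V2 = 174·(cos(168.3°) + j·sin(168.3°)) = -170.4 + j35.28 V
  V3 = 12.5·(cos(-19.6°) + j·sin(-19.6°)) = 11.78 - j4.193 V
Step 2 — Sum components: V_total = -163.2 + j28.4 V.
Step 3 — Convert to polar: |V_total| = 165.7 V, ∠V_total = 170.1°.

V_total = 165.7∠170.1° V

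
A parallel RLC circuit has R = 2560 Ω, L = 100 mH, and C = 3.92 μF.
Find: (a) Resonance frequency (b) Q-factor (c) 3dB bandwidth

Step 1 — Resonance: ω₀ = 1/√(LC) = 1/√(0.1·3.92e-06) = 1597 rad/s.
Step 2 — f₀ = ω₀/(2π) = 254.2 Hz.
Step 3 — Parallel Q: Q = R/(ω₀L) = 2560/(1597·0.1) = 16.03.
Step 4 — Bandwidth: Δω = ω₀/Q = 99.65 rad/s; BW = Δω/(2π) = 15.86 Hz.

(a) f₀ = 254.2 Hz  (b) Q = 16.03  (c) BW = 15.86 Hz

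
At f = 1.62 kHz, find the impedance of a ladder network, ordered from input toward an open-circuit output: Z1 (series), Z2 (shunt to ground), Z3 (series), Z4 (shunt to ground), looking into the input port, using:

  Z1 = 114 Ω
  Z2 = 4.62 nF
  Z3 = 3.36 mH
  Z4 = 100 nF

Step 1 — Angular frequency: ω = 2π·f = 2π·1620 = 1.018e+04 rad/s.
Step 2 — Component impedances:
  Z1: Z = R = 114 Ω
  Z2: Z = 1/(jωC) = -j/(ω·C) = 0 - j2.126e+04 Ω
  Z3: Z = jωL = j·1.018e+04·0.00336 = 0 + j34.2 Ω
  Z4: Z = 1/(jωC) = -j/(ω·C) = 0 - j982.4 Ω
Step 3 — Ladder network (open output): work backward from the far end, alternating series and parallel combinations. Z_in = 114 - j907.8 Ω = 914.9∠-82.8° Ω.

Z = 114 - j907.8 Ω = 914.9∠-82.8° Ω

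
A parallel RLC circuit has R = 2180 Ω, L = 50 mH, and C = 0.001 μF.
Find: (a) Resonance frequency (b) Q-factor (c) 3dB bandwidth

Step 1 — Resonance: ω₀ = 1/√(LC) = 1/√(0.05·1e-09) = 1.414e+05 rad/s.
Step 2 — f₀ = ω₀/(2π) = 2.251e+04 Hz.
Step 3 — Parallel Q: Q = R/(ω₀L) = 2180/(1.414e+05·0.05) = 0.3083.
Step 4 — Bandwidth: Δω = ω₀/Q = 4.587e+05 rad/s; BW = Δω/(2π) = 7.301e+04 Hz.

(a) f₀ = 2.251e+04 Hz  (b) Q = 0.3083  (c) BW = 7.301e+04 Hz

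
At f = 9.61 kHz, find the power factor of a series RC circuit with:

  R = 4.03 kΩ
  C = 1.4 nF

Step 1 — Angular frequency: ω = 2π·f = 2π·9610 = 6.038e+04 rad/s.
Step 2 — Component impedances:
  R: Z = R = 4030 Ω
  C: Z = 1/(jωC) = -j/(ω·C) = 0 - j1.183e+04 Ω
Step 3 — Series combination: Z_total = R + C = 4030 - j1.183e+04 Ω = 1.25e+04∠-71.2° Ω.
Step 4 — Power factor: PF = cos(φ) = Re(Z)/|Z| = 4030/12497 = 0.3225.
Step 5 — Type: Im(Z) = -1.183e+04 ⇒ leading (phase φ = -71.2°).

PF = 0.3225 (leading, φ = -71.2°)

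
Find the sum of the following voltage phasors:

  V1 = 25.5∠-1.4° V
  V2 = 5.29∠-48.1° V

Step 1 — Convert each phasor to rectangular form:
  V1 = 25.5·(cos(-1.4°) + j·sin(-1.4°)) = 25.49 - j0.623 V
  V2 = 5.29·(cos(-48.1°) + j·sin(-48.1°)) = 3.533 - j3.937 V
Step 2 — Sum components: V_total = 29.03 - j4.56 V.
Step 3 — Convert to polar: |V_total| = 29.38 V, ∠V_total = -8.9°.

V_total = 29.38∠-8.9° V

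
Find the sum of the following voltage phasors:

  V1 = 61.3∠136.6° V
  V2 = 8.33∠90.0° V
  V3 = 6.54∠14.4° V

Step 1 — Convert each phasor to rectangular form:
  V1 = 61.3·(cos(136.6°) + j·sin(136.6°)) = -44.54 + j42.12 V
  V2 = 8.33·(cos(90.0°) + j·sin(90.0°)) = 0 + j8.33 V
  V3 = 6.54·(cos(14.4°) + j·sin(14.4°)) = 6.335 + j1.626 V
Step 2 — Sum components: V_total = -38.2 + j52.07 V.
Step 3 — Convert to polar: |V_total| = 64.59 V, ∠V_total = 126.3°.

V_total = 64.59∠126.3° V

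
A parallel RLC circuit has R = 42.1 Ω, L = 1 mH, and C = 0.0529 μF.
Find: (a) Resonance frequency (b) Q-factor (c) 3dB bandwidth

Step 1 — Resonance: ω₀ = 1/√(LC) = 1/√(0.001·5.29e-08) = 1.375e+05 rad/s.
Step 2 — f₀ = ω₀/(2π) = 2.188e+04 Hz.
Step 3 — Parallel Q: Q = R/(ω₀L) = 42.1/(1.375e+05·0.001) = 0.3062.
Step 4 — Bandwidth: Δω = ω₀/Q = 4.49e+05 rad/s; BW = Δω/(2π) = 7.146e+04 Hz.

(a) f₀ = 2.188e+04 Hz  (b) Q = 0.3062  (c) BW = 7.146e+04 Hz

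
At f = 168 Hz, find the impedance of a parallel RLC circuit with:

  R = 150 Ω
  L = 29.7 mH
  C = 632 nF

Step 1 — Angular frequency: ω = 2π·f = 2π·168 = 1056 rad/s.
Step 2 — Component impedances:
  R: Z = R = 150 Ω
  L: Z = jωL = j·1056·0.0297 = 0 + j31.35 Ω
  C: Z = 1/(jωC) = -j/(ω·C) = 0 - j1499 Ω
Step 3 — Parallel combination: 1/Z_total = 1/R + 1/L + 1/C; Z_total = 6.537 + j30.62 Ω = 31.31∠78.0° Ω.

Z = 6.537 + j30.62 Ω = 31.31∠78.0° Ω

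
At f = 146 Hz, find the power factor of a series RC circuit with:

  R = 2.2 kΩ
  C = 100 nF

Step 1 — Angular frequency: ω = 2π·f = 2π·146 = 917.3 rad/s.
Step 2 — Component impedances:
  R: Z = R = 2200 Ω
  C: Z = 1/(jωC) = -j/(ω·C) = 0 - j1.09e+04 Ω
Step 3 — Series combination: Z_total = R + C = 2200 - j1.09e+04 Ω = 1.112e+04∠-78.6° Ω.
Step 4 — Power factor: PF = cos(φ) = Re(Z)/|Z| = 2200/1.112e+04 = 0.1978.
Step 5 — Type: Im(Z) = -1.09e+04 ⇒ leading (phase φ = -78.6°).

PF = 0.1978 (leading, φ = -78.6°)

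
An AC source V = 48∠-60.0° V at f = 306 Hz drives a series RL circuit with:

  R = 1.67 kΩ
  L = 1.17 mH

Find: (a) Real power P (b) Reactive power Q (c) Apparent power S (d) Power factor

Step 1 — Angular frequency: ω = 2π·f = 2π·306 = 1923 rad/s.
Step 2 — Component impedances:
  R: Z = R = 1670 Ω
  L: Z = jωL = j·1923·0.00117 = 0 + j2.25 Ω
Step 3 — Series combination: Z_total = R + L = 1670 + j2.25 Ω = 1670∠0.1° Ω.
Step 4 — Source phasor: V = 48∠-60.0° V = 24 - j41.57 V.
Step 5 — Current: I = V / Z = 0.01434 - j0.02491 A = 0.02874∠-60.1° A.
Step 6 — Complex power: S = V·I* = 1.38 + j0.001858 VA.
Step 7 — Real power: P = Re(S) = 1.38 W.
Step 8 — Reactive power: Q = Im(S) = 0.001858 VAR.
Step 9 — Apparent power: |S| = 1.38 VA.
Step 10 — Power factor: PF = P/|S| = 1 (lagging).

(a) P = 1.38 W  (b) Q = 0.001858 VAR  (c) S = 1.38 VA  (d) PF = 1 (lagging)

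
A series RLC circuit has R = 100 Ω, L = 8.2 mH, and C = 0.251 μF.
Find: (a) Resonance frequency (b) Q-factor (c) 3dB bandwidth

Step 1 — Resonance: ω₀ = 1/√(LC) = 1/√(0.0082·2.51e-07) = 2.204e+04 rad/s.
Step 2 — f₀ = ω₀/(2π) = 3508 Hz.
Step 3 — Series Q: Q = ω₀L/R = 2.204e+04·0.0082/100 = 1.807.
Step 4 — Bandwidth: Δω = ω₀/Q = 1.22e+04 rad/s; BW = Δω/(2π) = 1941 Hz.

(a) f₀ = 3508 Hz  (b) Q = 1.807  (c) BW = 1941 Hz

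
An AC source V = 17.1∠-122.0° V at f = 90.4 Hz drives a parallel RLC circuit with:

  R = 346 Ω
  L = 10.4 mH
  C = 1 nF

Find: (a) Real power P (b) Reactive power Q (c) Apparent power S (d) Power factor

Step 1 — Angular frequency: ω = 2π·f = 2π·90.4 = 568 rad/s.
Step 2 — Component impedances:
  R: Z = R = 346 Ω
  L: Z = jωL = j·568·0.0104 = 0 + j5.907 Ω
  C: Z = 1/(jωC) = -j/(ω·C) = 0 - j1.761e+06 Ω
Step 3 — Parallel combination: 1/Z_total = 1/R + 1/L + 1/C; Z_total = 0.1008 + j5.905 Ω = 5.906∠89.0° Ω.
Step 4 — Source phasor: V = 17.1∠-122.0° V = -9.062 - j14.5 V.
Step 5 — Current: I = V / Z = -2.481 + j1.492 A = 2.895∠149.0° A.
Step 6 — Complex power: S = V·I* = 0.8451 + j49.5 VA.
Step 7 — Real power: P = Re(S) = 0.8451 W.
Step 8 — Reactive power: Q = Im(S) = 49.5 VAR.
Step 9 — Apparent power: |S| = 49.51 VA.
Step 10 — Power factor: PF = P/|S| = 0.01707 (lagging).

(a) P = 0.8451 W  (b) Q = 49.5 VAR  (c) S = 49.51 VA  (d) PF = 0.01707 (lagging)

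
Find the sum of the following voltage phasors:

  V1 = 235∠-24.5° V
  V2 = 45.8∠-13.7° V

Step 1 — Convert each phasor to rectangular form:
  V1 = 235·(cos(-24.5°) + j·sin(-24.5°)) = 213.8 - j97.45 V
  V2 = 45.8·(cos(-13.7°) + j·sin(-13.7°)) = 44.5 - j10.85 V
Step 2 — Sum components: V_total = 258.3 - j108.3 V.
Step 3 — Convert to polar: |V_total| = 280.1 V, ∠V_total = -22.7°.

V_total = 280.1∠-22.7° V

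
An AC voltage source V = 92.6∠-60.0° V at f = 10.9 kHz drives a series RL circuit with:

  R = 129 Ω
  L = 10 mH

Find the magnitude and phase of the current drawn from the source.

Step 1 — Angular frequency: ω = 2π·f = 2π·1.09e+04 = 6.849e+04 rad/s.
Step 2 — Component impedances:
  R: Z = R = 129 Ω
  L: Z = jωL = j·6.849e+04·0.01 = 0 + j684.9 Ω
Step 3 — Series combination: Z_total = R + L = 129 + j684.9 Ω = 696.9∠79.3° Ω.
Step 4 — Source phasor: V = 92.6∠-60.0° V = 46.3 - j80.19 V.
Step 5 — Ohm's law: I = V / Z_total = (46.3 - j80.19) / (129 + j684.9) = -0.1008 - j0.08659 A.
Step 6 — Convert to polar: |I| = 0.1329 A, ∠I = -139.3°.

I = 0.1329∠-139.3° A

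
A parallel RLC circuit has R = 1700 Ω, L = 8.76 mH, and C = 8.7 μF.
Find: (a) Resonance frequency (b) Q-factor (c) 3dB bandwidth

Step 1 — Resonance: ω₀ = 1/√(LC) = 1/√(0.00876·8.7e-06) = 3622 rad/s.
Step 2 — f₀ = ω₀/(2π) = 576.5 Hz.
Step 3 — Parallel Q: Q = R/(ω₀L) = 1700/(3622·0.00876) = 53.57.
Step 4 — Bandwidth: Δω = ω₀/Q = 67.61 rad/s; BW = Δω/(2π) = 10.76 Hz.

(a) f₀ = 576.5 Hz  (b) Q = 53.57  (c) BW = 10.76 Hz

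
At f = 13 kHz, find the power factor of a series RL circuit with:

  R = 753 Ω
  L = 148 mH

Step 1 — Angular frequency: ω = 2π·f = 2π·1.3e+04 = 8.168e+04 rad/s.
Step 2 — Component impedances:
  R: Z = R = 753 Ω
  L: Z = jωL = j·8.168e+04·0.148 = 0 + j1.209e+04 Ω
Step 3 — Series combination: Z_total = R + L = 753 + j1.209e+04 Ω = 1.211e+04∠86.4° Ω.
Step 4 — Power factor: PF = cos(φ) = Re(Z)/|Z| = 753/12112 = 0.06217.
Step 5 — Type: Im(Z) = 1.209e+04 ⇒ lagging (phase φ = 86.4°).

PF = 0.06217 (lagging, φ = 86.4°)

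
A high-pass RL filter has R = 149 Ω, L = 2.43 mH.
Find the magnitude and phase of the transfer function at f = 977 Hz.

Step 1 — Angular frequency: ω = 2π·977 = 6139 rad/s.
Step 2 — Transfer function: H(jω) = jωL/(R + jωL).
Step 3 — Numerator jωL = j·14.92; denominator R + jωL = 149 + j14.92.
Step 4 — H = 0.009923 + j0.09912.
Step 5 — Magnitude: |H| = 0.09962 (-20.0 dB); phase: φ = 84.3°.

|H| = 0.09962 (-20.0 dB), φ = 84.3°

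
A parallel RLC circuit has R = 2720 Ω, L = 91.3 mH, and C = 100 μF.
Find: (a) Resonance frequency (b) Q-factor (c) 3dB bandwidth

Step 1 — Resonance: ω₀ = 1/√(LC) = 1/√(0.0913·0.0001) = 331 rad/s.
Step 2 — f₀ = ω₀/(2π) = 52.67 Hz.
Step 3 — Parallel Q: Q = R/(ω₀L) = 2720/(331·0.0913) = 90.02.
Step 4 — Bandwidth: Δω = ω₀/Q = 3.676 rad/s; BW = Δω/(2π) = 0.5851 Hz.

(a) f₀ = 52.67 Hz  (b) Q = 90.02  (c) BW = 0.5851 Hz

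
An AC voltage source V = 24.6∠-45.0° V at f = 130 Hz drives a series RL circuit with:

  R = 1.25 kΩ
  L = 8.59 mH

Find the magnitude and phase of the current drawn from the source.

Step 1 — Angular frequency: ω = 2π·f = 2π·130 = 816.8 rad/s.
Step 2 — Component impedances:
  R: Z = R = 1250 Ω
  L: Z = jωL = j·816.8·0.00859 = 0 + j7.016 Ω
Step 3 — Series combination: Z_total = R + L = 1250 + j7.016 Ω = 1250∠0.3° Ω.
Step 4 — Source phasor: V = 24.6∠-45.0° V = 17.39 - j17.39 V.
Step 5 — Ohm's law: I = V / Z_total = (17.39 - j17.39) / (1250 + j7.016) = 0.01384 - j0.01399 A.
Step 6 — Convert to polar: |I| = 0.01968 A, ∠I = -45.3°.

I = 0.01968∠-45.3° A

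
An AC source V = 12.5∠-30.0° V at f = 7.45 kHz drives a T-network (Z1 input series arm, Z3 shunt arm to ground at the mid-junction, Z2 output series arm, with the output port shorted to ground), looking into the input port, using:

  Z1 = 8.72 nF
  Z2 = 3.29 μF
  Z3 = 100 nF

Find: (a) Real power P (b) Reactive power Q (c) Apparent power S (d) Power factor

Step 1 — Angular frequency: ω = 2π·f = 2π·7450 = 4.681e+04 rad/s.
Step 2 — Component impedances:
  Z1: Z = 1/(jωC) = -j/(ω·C) = 0 - j2450 Ω
  Z2: Z = 1/(jωC) = -j/(ω·C) = 0 - j6.493 Ω
  Z3: Z = 1/(jωC) = -j/(ω·C) = 0 - j213.6 Ω
Step 3 — With the output port shorted to ground, the output series arm Z2 runs from the junction to ground; the shunt arm Z3 also runs from the junction to ground. They appear in parallel: Z3 || Z2 = 0 - j6.302 Ω.
Step 4 — Series with input arm Z1: Z_in = Z1 + (Z3 || Z2) = 0 - j2456 Ω = 2456∠-90.0° Ω.
Step 5 — Source phasor: V = 12.5∠-30.0° V = 10.83 - j6.25 V.
Step 6 — Current: I = V / Z = 0.002545 + j0.004407 A = 0.005089∠60.0° A.
Step 7 — Complex power: S = V·I* = 0 - j0.06361 VA.
Step 8 — Real power: P = Re(S) = 0 W.
Step 9 — Reactive power: Q = Im(S) = -0.06361 VAR.
Step 10 — Apparent power: |S| = 0.06361 VA.
Step 11 — Power factor: PF = P/|S| = 0 (leading).

(a) P = 0 W  (b) Q = -0.06361 VAR  (c) S = 0.06361 VA  (d) PF = 0 (leading)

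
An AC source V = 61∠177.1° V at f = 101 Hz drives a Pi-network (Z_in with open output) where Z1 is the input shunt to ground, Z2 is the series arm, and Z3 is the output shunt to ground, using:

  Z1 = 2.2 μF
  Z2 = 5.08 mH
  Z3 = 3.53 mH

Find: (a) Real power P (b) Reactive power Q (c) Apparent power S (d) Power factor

Step 1 — Angular frequency: ω = 2π·f = 2π·101 = 634.6 rad/s.
Step 2 — Component impedances:
  Z1: Z = 1/(jωC) = -j/(ω·C) = 0 - j716.3 Ω
  Z2: Z = jωL = j·634.6·0.00508 = 0 + j3.224 Ω
  Z3: Z = jωL = j·634.6·0.00353 = 0 + j2.24 Ω
Step 3 — With open output, the series arm Z2 and the output shunt Z3 appear in series to ground: Z2 + Z3 = 0 + j5.464 Ω.
Step 4 — Parallel with input shunt Z1: Z_in = Z1 || (Z2 + Z3) = 0 + j5.506 Ω = 5.506∠90.0° Ω.
Step 5 — Source phasor: V = 61∠177.1° V = -60.92 + j3.086 V.
Step 6 — Current: I = V / Z = 0.5605 + j11.06 A = 11.08∠87.1° A.
Step 7 — Complex power: S = V·I* = 0 + j675.8 VA.
Step 8 — Real power: P = Re(S) = 0 W.
Step 9 — Reactive power: Q = Im(S) = 675.8 VAR.
Step 10 — Apparent power: |S| = 675.8 VA.
Step 11 — Power factor: PF = P/|S| = 0 (lagging).

(a) P = 0 W  (b) Q = 675.8 VAR  (c) S = 675.8 VA  (d) PF = 0 (lagging)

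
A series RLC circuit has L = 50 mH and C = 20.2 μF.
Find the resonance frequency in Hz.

Step 1 — Resonance condition Im(Z)=0 gives ω₀ = 1/√(LC).
Step 2 — ω₀ = 1/√(0.05·2.02e-05) = 995 rad/s.
Step 3 — f₀ = ω₀/(2π) = 158.4 Hz.

f₀ = 158.4 Hz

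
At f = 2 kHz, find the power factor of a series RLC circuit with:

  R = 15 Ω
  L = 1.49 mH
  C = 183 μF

Step 1 — Angular frequency: ω = 2π·f = 2π·2000 = 1.257e+04 rad/s.
Step 2 — Component impedances:
  R: Z = R = 15 Ω
  L: Z = jωL = j·1.257e+04·0.00149 = 0 + j18.72 Ω
  C: Z = 1/(jωC) = -j/(ω·C) = 0 - j0.4348 Ω
Step 3 — Series combination: Z_total = R + L + C = 15 + j18.29 Ω = 23.65∠50.6° Ω.
Step 4 — Power factor: PF = cos(φ) = Re(Z)/|Z| = 15/23.65 = 0.6342.
Step 5 — Type: Im(Z) = 18.29 ⇒ lagging (phase φ = 50.6°).

PF = 0.6342 (lagging, φ = 50.6°)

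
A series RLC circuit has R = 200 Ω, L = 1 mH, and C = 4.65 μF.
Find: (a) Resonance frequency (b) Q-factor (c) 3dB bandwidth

Step 1 — Resonance: ω₀ = 1/√(LC) = 1/√(0.001·4.65e-06) = 1.466e+04 rad/s.
Step 2 — f₀ = ω₀/(2π) = 2334 Hz.
Step 3 — Series Q: Q = ω₀L/R = 1.466e+04·0.001/200 = 0.07332.
Step 4 — Bandwidth: Δω = ω₀/Q = 2e+05 rad/s; BW = Δω/(2π) = 3.183e+04 Hz.

(a) f₀ = 2334 Hz  (b) Q = 0.07332  (c) BW = 3.183e+04 Hz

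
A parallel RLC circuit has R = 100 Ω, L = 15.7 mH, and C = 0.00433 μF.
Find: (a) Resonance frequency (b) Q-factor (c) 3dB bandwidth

Step 1 — Resonance: ω₀ = 1/√(LC) = 1/√(0.0157·4.33e-09) = 1.213e+05 rad/s.
Step 2 — f₀ = ω₀/(2π) = 1.93e+04 Hz.
Step 3 — Parallel Q: Q = R/(ω₀L) = 100/(1.213e+05·0.0157) = 0.05252.
Step 4 — Bandwidth: Δω = ω₀/Q = 2.309e+06 rad/s; BW = Δω/(2π) = 3.676e+05 Hz.

(a) f₀ = 1.93e+04 Hz  (b) Q = 0.05252  (c) BW = 3.676e+05 Hz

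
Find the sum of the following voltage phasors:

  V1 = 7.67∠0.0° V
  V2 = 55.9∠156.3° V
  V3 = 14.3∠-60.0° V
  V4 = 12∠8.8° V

Step 1 — Convert each phasor to rectangular form:
  V1 = 7.67·(cos(0.0°) + j·sin(0.0°)) = 7.67 V
  V2 = 55.9·(cos(156.3°) + j·sin(156.3°)) = -51.19 + j22.47 V
  V3 = 14.3·(cos(-60.0°) + j·sin(-60.0°)) = 7.15 - j12.38 V
  V4 = 12·(cos(8.8°) + j·sin(8.8°)) = 11.86 + j1.836 V
Step 2 — Sum components: V_total = -24.51 + j11.92 V.
Step 3 — Convert to polar: |V_total| = 27.25 V, ∠V_total = 154.1°.

V_total = 27.25∠154.1° V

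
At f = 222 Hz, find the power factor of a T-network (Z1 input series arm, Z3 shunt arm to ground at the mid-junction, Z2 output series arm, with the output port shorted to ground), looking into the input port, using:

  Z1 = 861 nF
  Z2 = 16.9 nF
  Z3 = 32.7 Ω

Step 1 — Angular frequency: ω = 2π·f = 2π·222 = 1395 rad/s.
Step 2 — Component impedances:
  Z1: Z = 1/(jωC) = -j/(ω·C) = 0 - j832.7 Ω
  Z2: Z = 1/(jωC) = -j/(ω·C) = 0 - j4.242e+04 Ω
  Z3: Z = R = 32.7 Ω
Step 3 — With the output port shorted to ground, the output series arm Z2 runs from the junction to ground; the shunt arm Z3 also runs from the junction to ground. They appear in parallel: Z3 || Z2 = 32.7 - j0.02521 Ω.
Step 4 — Series with input arm Z1: Z_in = Z1 + (Z3 || Z2) = 32.7 - j832.7 Ω = 833.3∠-87.8° Ω.
Step 5 — Power factor: PF = cos(φ) = Re(Z)/|Z| = 32.7/833.3 = 0.03924.
Step 6 — Type: Im(Z) = -832.7 ⇒ leading (phase φ = -87.8°).

PF = 0.03924 (leading, φ = -87.8°)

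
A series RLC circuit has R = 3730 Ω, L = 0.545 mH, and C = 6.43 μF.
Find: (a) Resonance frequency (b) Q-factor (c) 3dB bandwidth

Step 1 — Resonance condition Im(Z)=0 gives ω₀ = 1/√(LC).
Step 2 — ω₀ = 1/√(0.000545·6.43e-06) = 1.689e+04 rad/s.
Step 3 — f₀ = ω₀/(2π) = 2689 Hz.
Step 4 — Series Q: Q = ω₀L/R = 1.689e+04·0.000545/3730 = 0.002468.
Step 5 — 3dB bandwidth: Δω = ω₀/Q = 6.844e+06 rad/s; BW = Δω/(2π) = 1.089e+06 Hz.

(a) f₀ = 2689 Hz  (b) Q = 0.002468  (c) BW = 1.089e+06 Hz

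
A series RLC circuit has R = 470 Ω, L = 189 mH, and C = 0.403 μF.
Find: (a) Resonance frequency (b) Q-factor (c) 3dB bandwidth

Step 1 — Resonance: ω₀ = 1/√(LC) = 1/√(0.189·4.03e-07) = 3623 rad/s.
Step 2 — f₀ = ω₀/(2π) = 576.7 Hz.
Step 3 — Series Q: Q = ω₀L/R = 3623·0.189/470 = 1.457.
Step 4 — Bandwidth: Δω = ω₀/Q = 2487 rad/s; BW = Δω/(2π) = 395.8 Hz.

(a) f₀ = 576.7 Hz  (b) Q = 1.457  (c) BW = 395.8 Hz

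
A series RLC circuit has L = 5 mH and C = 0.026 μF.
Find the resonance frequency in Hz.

Step 1 — Resonance condition Im(Z)=0 gives ω₀ = 1/√(LC).
Step 2 — ω₀ = 1/√(0.005·2.6e-08) = 8.771e+04 rad/s.
Step 3 — f₀ = ω₀/(2π) = 1.396e+04 Hz.

f₀ = 1.396e+04 Hz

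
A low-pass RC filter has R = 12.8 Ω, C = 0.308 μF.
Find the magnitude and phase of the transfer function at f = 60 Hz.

Step 1 — Angular frequency: ω = 2π·60 = 377 rad/s.
Step 2 — Transfer function: H(jω) = 1/(1 + jωRC).
Step 3 — Denominator: 1 + jωRC = 1 + j·377·12.8·3.08e-07 = 1 + j0.001486.
Step 4 — H = 1 - j0.001486.
Step 5 — Magnitude: |H| = 1 (-0.0 dB); phase: φ = -0.1°.

|H| = 1 (-0.0 dB), φ = -0.1°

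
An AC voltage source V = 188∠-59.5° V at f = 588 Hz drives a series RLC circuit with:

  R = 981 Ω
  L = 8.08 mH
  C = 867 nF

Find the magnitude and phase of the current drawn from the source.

Step 1 — Angular frequency: ω = 2π·f = 2π·588 = 3695 rad/s.
Step 2 — Component impedances:
  R: Z = R = 981 Ω
  L: Z = jωL = j·3695·0.00808 = 0 + j29.85 Ω
  C: Z = 1/(jωC) = -j/(ω·C) = 0 - j312.2 Ω
Step 3 — Series combination: Z_total = R + L + C = 981 - j282.3 Ω = 1021∠-16.1° Ω.
Step 4 — Source phasor: V = 188∠-59.5° V = 95.42 - j162 V.
Step 5 — Ohm's law: I = V / Z_total = (95.42 - j162) / (981 - j282.3) = 0.1337 - j0.1266 A.
Step 6 — Convert to polar: |I| = 0.1842 A, ∠I = -43.4°.

I = 0.1842∠-43.4° A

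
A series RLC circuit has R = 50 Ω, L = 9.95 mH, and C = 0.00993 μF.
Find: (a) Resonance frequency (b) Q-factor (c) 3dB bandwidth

Step 1 — Resonance condition Im(Z)=0 gives ω₀ = 1/√(LC).
Step 2 — ω₀ = 1/√(0.00995·9.93e-09) = 1.006e+05 rad/s.
Step 3 — f₀ = ω₀/(2π) = 1.601e+04 Hz.
Step 4 — Series Q: Q = ω₀L/R = 1.006e+05·0.00995/50 = 20.02.
Step 5 — 3dB bandwidth: Δω = ω₀/Q = 5025 rad/s; BW = Δω/(2π) = 799.8 Hz.

(a) f₀ = 1.601e+04 Hz  (b) Q = 20.02  (c) BW = 799.8 Hz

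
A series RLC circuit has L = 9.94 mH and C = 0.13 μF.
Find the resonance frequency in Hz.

Step 1 — Resonance condition Im(Z)=0 gives ω₀ = 1/√(LC).
Step 2 — ω₀ = 1/√(0.00994·1.3e-07) = 2.782e+04 rad/s.
Step 3 — f₀ = ω₀/(2π) = 4427 Hz.

f₀ = 4427 Hz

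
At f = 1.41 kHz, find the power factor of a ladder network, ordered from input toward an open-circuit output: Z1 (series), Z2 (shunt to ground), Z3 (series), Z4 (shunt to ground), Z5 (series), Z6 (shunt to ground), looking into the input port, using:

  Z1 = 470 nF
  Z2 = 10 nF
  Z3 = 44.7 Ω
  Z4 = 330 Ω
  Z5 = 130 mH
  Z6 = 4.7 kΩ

Step 1 — Angular frequency: ω = 2π·f = 2π·1410 = 8859 rad/s.
Step 2 — Component impedances:
  Z1: Z = 1/(jωC) = -j/(ω·C) = 0 - j240.2 Ω
  Z2: Z = 1/(jωC) = -j/(ω·C) = 0 - j1.129e+04 Ω
  Z3: Z = R = 44.7 Ω
  Z4: Z = R = 330 Ω
  Z5: Z = jωL = j·8859·0.13 = 0 + j1152 Ω
  Z6: Z = R = 4700 Ω
Step 3 — Ladder network (open output): work backward from the far end, alternating series and parallel combinations. Z_in = 354.1 - j246.6 Ω = 431.5∠-34.9° Ω.
Step 4 — Power factor: PF = cos(φ) = Re(Z)/|Z| = 354.1/431.5 = 0.8206.
Step 5 — Type: Im(Z) = -246.6 ⇒ leading (phase φ = -34.9°).

PF = 0.8206 (leading, φ = -34.9°)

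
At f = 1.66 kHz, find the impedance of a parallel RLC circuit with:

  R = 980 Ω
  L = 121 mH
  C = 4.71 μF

Step 1 — Angular frequency: ω = 2π·f = 2π·1660 = 1.043e+04 rad/s.
Step 2 — Component impedances:
  R: Z = R = 980 Ω
  L: Z = jωL = j·1.043e+04·0.121 = 0 + j1262 Ω
  C: Z = 1/(jωC) = -j/(ω·C) = 0 - j20.36 Ω
Step 3 — Parallel combination: 1/Z_total = 1/R + 1/L + 1/C; Z_total = 0.4366 - j20.68 Ω = 20.69∠-88.8° Ω.

Z = 0.4366 - j20.68 Ω = 20.69∠-88.8° Ω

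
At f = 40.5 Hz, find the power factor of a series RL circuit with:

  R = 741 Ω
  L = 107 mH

Step 1 — Angular frequency: ω = 2π·f = 2π·40.5 = 254.5 rad/s.
Step 2 — Component impedances:
  R: Z = R = 741 Ω
  L: Z = jωL = j·254.5·0.107 = 0 + j27.23 Ω
Step 3 — Series combination: Z_total = R + L = 741 + j27.23 Ω = 741.5∠2.1° Ω.
Step 4 — Power factor: PF = cos(φ) = Re(Z)/|Z| = 741/741.5 = 0.9993.
Step 5 — Type: Im(Z) = 27.23 ⇒ lagging (phase φ = 2.1°).

PF = 0.9993 (lagging, φ = 2.1°)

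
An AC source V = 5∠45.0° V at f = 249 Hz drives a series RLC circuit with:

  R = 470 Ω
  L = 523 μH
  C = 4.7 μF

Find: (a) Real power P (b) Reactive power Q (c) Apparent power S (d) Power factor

Step 1 — Angular frequency: ω = 2π·f = 2π·249 = 1565 rad/s.
Step 2 — Component impedances:
  R: Z = R = 470 Ω
  L: Z = jωL = j·1565·0.000523 = 0 + j0.8182 Ω
  C: Z = 1/(jωC) = -j/(ω·C) = 0 - j136 Ω
Step 3 — Series combination: Z_total = R + L + C = 470 - j135.2 Ω = 489.1∠-16.0° Ω.
Step 4 — Source phasor: V = 5∠45.0° V = 3.536 + j3.536 V.
Step 5 — Current: I = V / Z = 0.004949 + j0.008946 A = 0.01022∠61.0° A.
Step 6 — Complex power: S = V·I* = 0.04913 - j0.01413 VA.
Step 7 — Real power: P = Re(S) = 0.04913 W.
Step 8 — Reactive power: Q = Im(S) = -0.01413 VAR.
Step 9 — Apparent power: |S| = 0.05112 VA.
Step 10 — Power factor: PF = P/|S| = 0.961 (leading).

(a) P = 0.04913 W  (b) Q = -0.01413 VAR  (c) S = 0.05112 VA  (d) PF = 0.961 (leading)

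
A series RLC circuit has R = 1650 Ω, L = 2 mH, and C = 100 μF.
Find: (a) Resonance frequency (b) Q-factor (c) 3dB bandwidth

Step 1 — Resonance condition Im(Z)=0 gives ω₀ = 1/√(LC).
Step 2 — ω₀ = 1/√(0.002·0.0001) = 2236 rad/s.
Step 3 — f₀ = ω₀/(2π) = 355.9 Hz.
Step 4 — Series Q: Q = ω₀L/R = 2236·0.002/1650 = 0.00271.
Step 5 — 3dB bandwidth: Δω = ω₀/Q = 8.25e+05 rad/s; BW = Δω/(2π) = 1.313e+05 Hz.

(a) f₀ = 355.9 Hz  (b) Q = 0.00271  (c) BW = 1.313e+05 Hz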